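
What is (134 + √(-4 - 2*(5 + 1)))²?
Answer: 17940 + 1072*I ≈ 17940.0 + 1072.0*I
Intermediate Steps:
(134 + √(-4 - 2*(5 + 1)))² = (134 + √(-4 - 2*6))² = (134 + √(-4 - 12))² = (134 + √(-16))² = (134 + 4*I)²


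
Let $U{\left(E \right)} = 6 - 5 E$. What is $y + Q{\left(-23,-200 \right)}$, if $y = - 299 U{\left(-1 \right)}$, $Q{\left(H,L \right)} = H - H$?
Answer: $-3289$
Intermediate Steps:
$Q{\left(H,L \right)} = 0$
$y = -3289$ ($y = - 299 \left(6 - -5\right) = - 299 \left(6 + 5\right) = \left(-299\right) 11 = -3289$)
$y + Q{\left(-23,-200 \right)} = -3289 + 0 = -3289$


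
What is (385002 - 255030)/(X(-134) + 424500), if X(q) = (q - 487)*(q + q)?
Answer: 10831/49244 ≈ 0.21995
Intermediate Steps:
X(q) = 2*q*(-487 + q) (X(q) = (-487 + q)*(2*q) = 2*q*(-487 + q))
(385002 - 255030)/(X(-134) + 424500) = (385002 - 255030)/(2*(-134)*(-487 - 134) + 424500) = 129972/(2*(-134)*(-621) + 424500) = 129972/(166428 + 424500) = 129972/590928 = 129972*(1/590928) = 10831/49244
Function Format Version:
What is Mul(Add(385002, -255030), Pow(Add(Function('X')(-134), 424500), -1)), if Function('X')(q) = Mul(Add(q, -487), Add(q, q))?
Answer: Rational(10831, 49244) ≈ 0.21995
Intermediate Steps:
Function('X')(q) = Mul(2, q, Add(-487, q)) (Function('X')(q) = Mul(Add(-487, q), Mul(2, q)) = Mul(2, q, Add(-487, q)))
Mul(Add(385002, -255030), Pow(Add(Function('X')(-134), 424500), -1)) = Mul(Add(385002, -255030), Pow(Add(Mul(2, -134, Add(-487, -134)), 424500), -1)) = Mul(129972, Pow(Add(Mul(2, -134, -621), 424500), -1)) = Mul(129972, Pow(Add(166428, 424500), -1)) = Mul(129972, Pow(590928, -1)) = Mul(129972, Rational(1, 590928)) = Rational(10831, 49244)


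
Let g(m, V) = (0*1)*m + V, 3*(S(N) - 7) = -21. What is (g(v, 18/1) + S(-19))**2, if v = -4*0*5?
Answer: 324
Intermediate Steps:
S(N) = 0 (S(N) = 7 + (1/3)*(-21) = 7 - 7 = 0)
v = 0 (v = 0*5 = 0)
g(m, V) = V (g(m, V) = 0*m + V = 0 + V = V)
(g(v, 18/1) + S(-19))**2 = (18/1 + 0)**2 = (18*1 + 0)**2 = (18 + 0)**2 = 18**2 = 324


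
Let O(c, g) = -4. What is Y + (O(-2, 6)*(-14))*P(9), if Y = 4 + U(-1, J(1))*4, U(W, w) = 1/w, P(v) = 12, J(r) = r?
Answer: 680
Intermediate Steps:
Y = 8 (Y = 4 + 4/1 = 4 + 1*4 = 4 + 4 = 8)
Y + (O(-2, 6)*(-14))*P(9) = 8 - 4*(-14)*12 = 8 + 56*12 = 8 + 672 = 680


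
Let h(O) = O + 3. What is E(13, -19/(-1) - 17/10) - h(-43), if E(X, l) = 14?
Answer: 54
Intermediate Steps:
h(O) = 3 + O
E(13, -19/(-1) - 17/10) - h(-43) = 14 - (3 - 43) = 14 - 1*(-40) = 14 + 40 = 54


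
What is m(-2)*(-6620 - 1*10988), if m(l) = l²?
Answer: -70432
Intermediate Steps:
m(-2)*(-6620 - 1*10988) = (-2)²*(-6620 - 1*10988) = 4*(-6620 - 10988) = 4*(-17608) = -70432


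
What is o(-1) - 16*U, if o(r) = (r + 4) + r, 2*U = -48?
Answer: 386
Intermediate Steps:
U = -24 (U = (1/2)*(-48) = -24)
o(r) = 4 + 2*r (o(r) = (4 + r) + r = 4 + 2*r)
o(-1) - 16*U = (4 + 2*(-1)) - 16*(-24) = (4 - 2) + 384 = 2 + 384 = 386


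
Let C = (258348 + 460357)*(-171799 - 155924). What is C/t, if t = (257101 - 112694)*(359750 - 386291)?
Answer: 78512052905/1277568729 ≈ 61.454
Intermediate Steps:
t = -3832706187 (t = 144407*(-26541) = -3832706187)
C = -235536158715 (C = 718705*(-327723) = -235536158715)
C/t = -235536158715/(-3832706187) = -235536158715*(-1/3832706187) = 78512052905/1277568729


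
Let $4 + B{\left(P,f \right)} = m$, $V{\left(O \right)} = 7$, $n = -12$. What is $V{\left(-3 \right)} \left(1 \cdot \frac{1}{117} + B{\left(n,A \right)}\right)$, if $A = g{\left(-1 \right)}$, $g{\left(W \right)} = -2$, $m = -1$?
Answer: $- \frac{4088}{117} \approx -34.94$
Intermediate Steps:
$A = -2$
$B{\left(P,f \right)} = -5$ ($B{\left(P,f \right)} = -4 - 1 = -5$)
$V{\left(-3 \right)} \left(1 \cdot \frac{1}{117} + B{\left(n,A \right)}\right) = 7 \left(1 \cdot \frac{1}{117} - 5\right) = 7 \left(\frac{1}{117} - 5\right) = 7 \left(- \frac{584}{117}\right) = - \frac{4088}{117}$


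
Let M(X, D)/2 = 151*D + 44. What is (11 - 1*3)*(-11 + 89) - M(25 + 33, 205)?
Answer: -61374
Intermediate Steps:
M(X, D) = 88 + 302*D (M(X, D) = 2*(151*D + 44) = 2*(44 + 151*D) = 88 + 302*D)
(11 - 1*3)*(-11 + 89) - M(25 + 33, 205) = (11 - 1*3)*(-11 + 89) - (88 + 302*205) = (11 - 3)*78 - (88 + 61910) = 8*78 - 1*61998 = 624 - 61998 = -61374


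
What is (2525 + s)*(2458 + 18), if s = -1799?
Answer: 1797576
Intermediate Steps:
(2525 + s)*(2458 + 18) = (2525 - 1799)*(2458 + 18) = 726*2476 = 1797576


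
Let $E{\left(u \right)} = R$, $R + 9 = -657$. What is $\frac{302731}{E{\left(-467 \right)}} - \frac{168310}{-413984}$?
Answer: $- \frac{31303423961}{68928336} \approx -454.14$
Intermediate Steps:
$R = -666$ ($R = -9 - 657 = -666$)
$E{\left(u \right)} = -666$
$\frac{302731}{E{\left(-467 \right)}} - \frac{168310}{-413984} = \frac{302731}{-666} - \frac{168310}{-413984} = 302731 \left(- \frac{1}{666}\right) - - \frac{84155}{206992} = - \frac{302731}{666} + \frac{84155}{206992} = - \frac{31303423961}{68928336}$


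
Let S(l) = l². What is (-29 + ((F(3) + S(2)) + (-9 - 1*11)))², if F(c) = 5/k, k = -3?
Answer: 19600/9 ≈ 2177.8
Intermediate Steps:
F(c) = -5/3 (F(c) = 5/(-3) = 5*(-⅓) = -5/3)
(-29 + ((F(3) + S(2)) + (-9 - 1*11)))² = (-29 + ((-5/3 + 2²) + (-9 - 1*11)))² = (-29 + ((-5/3 + 4) + (-9 - 11)))² = (-29 + (7/3 - 20))² = (-29 - 53/3)² = (-140/3)² = 19600/9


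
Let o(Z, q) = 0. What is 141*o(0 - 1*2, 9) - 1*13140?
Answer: -13140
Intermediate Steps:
141*o(0 - 1*2, 9) - 1*13140 = 141*0 - 1*13140 = 0 - 13140 = -13140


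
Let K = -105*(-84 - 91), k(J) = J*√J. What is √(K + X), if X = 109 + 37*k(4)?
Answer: 2*√4695 ≈ 137.04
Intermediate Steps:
k(J) = J^(3/2)
K = 18375 (K = -105*(-175) = 18375)
X = 405 (X = 109 + 37*4^(3/2) = 109 + 37*8 = 109 + 296 = 405)
√(K + X) = √(18375 + 405) = √18780 = 2*√4695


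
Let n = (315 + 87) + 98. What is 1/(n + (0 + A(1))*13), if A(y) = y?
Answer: 1/513 ≈ 0.0019493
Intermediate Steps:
n = 500 (n = 402 + 98 = 500)
1/(n + (0 + A(1))*13) = 1/(500 + (0 + 1)*13) = 1/(500 + 1*13) = 1/(500 + 13) = 1/513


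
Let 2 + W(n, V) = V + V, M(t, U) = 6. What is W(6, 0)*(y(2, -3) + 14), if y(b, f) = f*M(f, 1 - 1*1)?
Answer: 8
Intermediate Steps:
y(b, f) = 6*f (y(b, f) = f*6 = 6*f)
W(n, V) = -2 + 2*V (W(n, V) = -2 + (V + V) = -2 + 2*V)
W(6, 0)*(y(2, -3) + 14) = (-2 + 2*0)*(6*(-3) + 14) = (-2 + 0)*(-18 + 14) = -2*(-4) = 8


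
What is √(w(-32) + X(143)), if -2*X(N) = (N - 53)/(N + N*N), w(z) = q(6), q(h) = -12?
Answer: I*√3926923/572 ≈ 3.4644*I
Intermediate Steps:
w(z) = -12
X(N) = -(-53 + N)/(2*(N + N²)) (X(N) = -(N - 53)/(2*(N + N*N)) = -(-53 + N)/(2*(N + N²)))
√(w(-32) + X(143)) = √(-12 + (½)*(53 - 1*143)/(143*(1 + 143))) = √(-12 + (½)*(1/143)*(53 - 143)/144) = √(-12 + (½)*(1/143)*(1/144)*(-90)) = √(-12 - 5/2288) = √(-27461/2288) = I*√3926923/572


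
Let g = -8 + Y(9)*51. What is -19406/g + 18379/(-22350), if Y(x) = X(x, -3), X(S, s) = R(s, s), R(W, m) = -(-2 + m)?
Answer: -438263713/5520450 ≈ -79.389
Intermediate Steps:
R(W, m) = 2 - m
X(S, s) = 2 - s
Y(x) = 5 (Y(x) = 2 - 1*(-3) = 2 + 3 = 5)
g = 247 (g = -8 + 5*51 = -8 + 255 = 247)
-19406/g + 18379/(-22350) = -19406/247 + 18379/(-22350) = -19406*1/247 + 18379*(-1/22350) = -19406/247 - 18379/22350 = -438263713/5520450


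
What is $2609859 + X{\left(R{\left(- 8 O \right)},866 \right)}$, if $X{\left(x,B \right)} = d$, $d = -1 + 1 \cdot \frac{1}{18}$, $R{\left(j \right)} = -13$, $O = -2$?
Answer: $\frac{46977445}{18} \approx 2.6099 \cdot 10^{6}$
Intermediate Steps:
$d = - \frac{17}{18}$ ($d = -1 + 1 \cdot \frac{1}{18} = -1 + \frac{1}{18} = - \frac{17}{18} \approx -0.94444$)
$X{\left(x,B \right)} = - \frac{17}{18}$
$2609859 + X{\left(R{\left(- 8 O \right)},866 \right)} = 2609859 - \frac{17}{18} = \frac{46977445}{18}$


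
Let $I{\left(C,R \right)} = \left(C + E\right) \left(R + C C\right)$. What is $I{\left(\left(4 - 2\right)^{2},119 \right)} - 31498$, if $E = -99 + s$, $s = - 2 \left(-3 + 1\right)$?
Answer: $-43783$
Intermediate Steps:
$s = 4$ ($s = \left(-2\right) \left(-2\right) = 4$)
$E = -95$ ($E = -99 + 4 = -95$)
$I{\left(C,R \right)} = \left(-95 + C\right) \left(R + C^{2}\right)$ ($I{\left(C,R \right)} = \left(C - 95\right) \left(R + C C\right) = \left(-95 + C\right) \left(R + C^{2}\right)$)
$I{\left(\left(4 - 2\right)^{2},119 \right)} - 31498 = \left(\left(\left(4 - 2\right)^{2}\right)^{3} - 11305 - 95 \left(\left(4 - 2\right)^{2}\right)^{2} + \left(4 - 2\right)^{2} \cdot 119\right) - 31498 = \left(\left(2^{2}\right)^{3} - 11305 - 95 \left(2^{2}\right)^{2} + 2^{2} \cdot 119\right) - 31498 = \left(4^{3} - 11305 - 95 \cdot 4^{2} + 4 \cdot 119\right) - 31498 = \left(64 - 11305 - 1520 + 476\right) - 31498 = -12285 - 31498 = -43783$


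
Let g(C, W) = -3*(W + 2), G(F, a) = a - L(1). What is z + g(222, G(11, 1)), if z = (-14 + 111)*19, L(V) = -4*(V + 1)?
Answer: 1810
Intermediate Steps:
L(V) = -4 - 4*V (L(V) = -4*(1 + V) = -4 - 4*V)
z = 1843 (z = 97*19 = 1843)
G(F, a) = 8 + a (G(F, a) = a - (-4 - 4*1) = a - (-4 - 4) = a - 1*(-8) = a + 8 = 8 + a)
g(C, W) = -6 - 3*W (g(C, W) = -3*(2 + W) = -6 - 3*W)
z + g(222, G(11, 1)) = 1843 + (-6 - 3*(8 + 1)) = 1843 + (-6 - 3*9) = 1843 + (-6 - 27) = 1843 - 33 = 1810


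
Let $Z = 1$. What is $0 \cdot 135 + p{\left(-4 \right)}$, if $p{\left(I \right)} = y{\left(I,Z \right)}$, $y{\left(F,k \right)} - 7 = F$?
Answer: $3$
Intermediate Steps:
$y{\left(F,k \right)} = 7 + F$
$p{\left(I \right)} = 7 + I$
$0 \cdot 135 + p{\left(-4 \right)} = 0 \cdot 135 + \left(7 - 4\right) = 0 + 3 = 3$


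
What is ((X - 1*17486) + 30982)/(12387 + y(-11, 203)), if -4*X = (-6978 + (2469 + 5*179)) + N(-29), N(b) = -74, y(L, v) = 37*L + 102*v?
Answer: 7209/16343 ≈ 0.44111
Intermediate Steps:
X = 922 (X = -((-6978 + (2469 + 5*179)) - 74)/4 = -((-6978 + (2469 + 895)) - 74)/4 = -((-6978 + 3364) - 74)/4 = -(-3614 - 74)/4 = -¼*(-3688) = 922)
((X - 1*17486) + 30982)/(12387 + y(-11, 203)) = ((922 - 1*17486) + 30982)/(12387 + (37*(-11) + 102*203)) = ((922 - 17486) + 30982)/(12387 + (-407 + 20706)) = (-16564 + 30982)/(12387 + 20299) = 14418/32686 = 14418*(1/32686) = 7209/16343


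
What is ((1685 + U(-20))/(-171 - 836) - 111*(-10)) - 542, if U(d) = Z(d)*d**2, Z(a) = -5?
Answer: 572291/1007 ≈ 568.31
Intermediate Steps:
U(d) = -5*d**2
((1685 + U(-20))/(-171 - 836) - 111*(-10)) - 542 = ((1685 - 5*(-20)**2)/(-171 - 836) - 111*(-10)) - 542 = ((1685 - 5*400)/(-1007) + 1110) - 542 = ((1685 - 2000)*(-1/1007) + 1110) - 542 = (-315*(-1/1007) + 1110) - 542 = (315/1007 + 1110) - 542 = 1118085/1007 - 542 = 572291/1007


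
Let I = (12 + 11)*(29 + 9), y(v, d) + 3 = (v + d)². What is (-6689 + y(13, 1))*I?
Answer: -5677504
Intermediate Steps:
y(v, d) = -3 + (d + v)² (y(v, d) = -3 + (v + d)² = -3 + (d + v)²)
I = 874 (I = 23*38 = 874)
(-6689 + y(13, 1))*I = (-6689 + (-3 + (1 + 13)²))*874 = (-6689 + (-3 + 14²))*874 = (-6689 + (-3 + 196))*874 = (-6689 + 193)*874 = -6496*874 = -5677504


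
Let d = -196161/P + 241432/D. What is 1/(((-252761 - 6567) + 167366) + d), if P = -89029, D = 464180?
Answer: -10331370305/950065338872783 ≈ -1.0874e-5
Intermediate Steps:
d = 28137115627/10331370305 (d = -196161/(-89029) + 241432/464180 = -196161*(-1/89029) + 241432*(1/464180) = 196161/89029 + 60358/116045 = 28137115627/10331370305 ≈ 2.7235)
1/(((-252761 - 6567) + 167366) + d) = 1/(((-252761 - 6567) + 167366) + 28137115627/10331370305) = 1/((-259328 + 167366) + 28137115627/10331370305) = 1/(-91962 + 28137115627/10331370305) = 1/(-950065338872783/10331370305) = -10331370305/950065338872783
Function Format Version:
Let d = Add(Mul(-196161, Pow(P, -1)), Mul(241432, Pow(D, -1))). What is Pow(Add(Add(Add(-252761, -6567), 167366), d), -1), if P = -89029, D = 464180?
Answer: Rational(-10331370305, 950065338872783) ≈ -1.0874e-5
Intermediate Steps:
d = Rational(28137115627, 10331370305) (d = Add(Mul(-196161, Pow(-89029, -1)), Mul(241432, Pow(464180, -1))) = Add(Mul(-196161, Rational(-1, 89029)), Mul(241432, Rational(1, 464180))) = Add(Rational(196161, 89029), Rational(60358, 116045)) = Rational(28137115627, 10331370305) ≈ 2.7235)
Pow(Add(Add(Add(-252761, -6567), 167366), d), -1) = Pow(Add(Add(Add(-252761, -6567), 167366), Rational(28137115627, 10331370305)), -1) = Pow(Add(Add(-259328, 167366), Rational(28137115627, 10331370305)), -1) = Pow(Add(-91962, Rational(28137115627, 10331370305)), -1) = Pow(Rational(-950065338872783, 10331370305), -1) = Rational(-10331370305, 950065338872783)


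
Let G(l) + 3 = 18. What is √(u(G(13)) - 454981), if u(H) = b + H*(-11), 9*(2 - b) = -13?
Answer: I*√4096283/3 ≈ 674.64*I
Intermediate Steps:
b = 31/9 (b = 2 - ⅑*(-13) = 2 + 13/9 = 31/9 ≈ 3.4444)
G(l) = 15 (G(l) = -3 + 18 = 15)
u(H) = 31/9 - 11*H (u(H) = 31/9 + H*(-11) = 31/9 - 11*H)
√(u(G(13)) - 454981) = √((31/9 - 11*15) - 454981) = √((31/9 - 165) - 454981) = √(-1454/9 - 454981) = √(-4096283/9) = I*√4096283/3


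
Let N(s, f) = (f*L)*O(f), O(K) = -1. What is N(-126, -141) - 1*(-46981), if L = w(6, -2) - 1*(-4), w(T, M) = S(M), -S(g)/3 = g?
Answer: 48391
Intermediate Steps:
S(g) = -3*g
w(T, M) = -3*M
L = 10 (L = -3*(-2) - 1*(-4) = 6 + 4 = 10)
N(s, f) = -10*f (N(s, f) = (f*10)*(-1) = (10*f)*(-1) = -10*f)
N(-126, -141) - 1*(-46981) = -10*(-141) - 1*(-46981) = 1410 + 46981 = 48391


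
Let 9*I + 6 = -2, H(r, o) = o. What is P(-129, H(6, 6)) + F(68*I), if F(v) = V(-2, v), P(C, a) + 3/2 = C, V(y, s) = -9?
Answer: -279/2 ≈ -139.50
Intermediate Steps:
P(C, a) = -3/2 + C
I = -8/9 (I = -⅔ + (⅑)*(-2) = -⅔ - 2/9 = -8/9 ≈ -0.88889)
F(v) = -9
P(-129, H(6, 6)) + F(68*I) = (-3/2 - 129) - 9 = -261/2 - 9 = -279/2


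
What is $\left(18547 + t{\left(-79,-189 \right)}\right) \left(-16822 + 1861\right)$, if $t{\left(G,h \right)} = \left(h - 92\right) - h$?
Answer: $-276105255$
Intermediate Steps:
$t{\left(G,h \right)} = -92$ ($t{\left(G,h \right)} = \left(-92 + h\right) - h = -92$)
$\left(18547 + t{\left(-79,-189 \right)}\right) \left(-16822 + 1861\right) = \left(18547 - 92\right) \left(-16822 + 1861\right) = 18455 \left(-14961\right) = -276105255$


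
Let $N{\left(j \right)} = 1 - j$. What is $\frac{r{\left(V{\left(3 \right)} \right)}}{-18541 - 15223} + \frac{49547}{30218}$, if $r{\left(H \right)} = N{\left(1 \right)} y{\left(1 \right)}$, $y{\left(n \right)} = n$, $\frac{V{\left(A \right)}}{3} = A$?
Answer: $\frac{49547}{30218} \approx 1.6397$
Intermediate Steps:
$V{\left(A \right)} = 3 A$
$r{\left(H \right)} = 0$ ($r{\left(H \right)} = \left(1 - 1\right) 1 = 0 \cdot 1 = 0$)
$\frac{r{\left(V{\left(3 \right)} \right)}}{-18541 - 15223} + \frac{49547}{30218} = \frac{0}{-18541 - 15223} + \frac{49547}{30218} = \frac{0}{-18541 - 15223} + 49547 \cdot \frac{1}{30218} = \frac{0}{-33764} + \frac{49547}{30218} = 0 \left(- \frac{1}{33764}\right) + \frac{49547}{30218} = 0 + \frac{49547}{30218} = \frac{49547}{30218}$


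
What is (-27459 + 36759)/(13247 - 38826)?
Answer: -9300/25579 ≈ -0.36358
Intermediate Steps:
(-27459 + 36759)/(13247 - 38826) = 9300/(-25579) = 9300*(-1/25579) = -9300/25579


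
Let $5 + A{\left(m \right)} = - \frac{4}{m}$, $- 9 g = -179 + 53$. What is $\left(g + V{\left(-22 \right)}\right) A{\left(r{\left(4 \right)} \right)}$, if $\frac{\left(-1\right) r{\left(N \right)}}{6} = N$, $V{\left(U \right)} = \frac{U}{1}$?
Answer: $\frac{116}{3} \approx 38.667$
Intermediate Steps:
$V{\left(U \right)} = U$ ($V{\left(U \right)} = U 1 = U$)
$r{\left(N \right)} = - 6 N$
$g = 14$ ($g = - \frac{-179 + 53}{9} = \left(- \frac{1}{9}\right) \left(-126\right) = 14$)
$A{\left(m \right)} = -5 - \frac{4}{m}$
$\left(g + V{\left(-22 \right)}\right) A{\left(r{\left(4 \right)} \right)} = \left(14 - 22\right) \left(-5 - \frac{4}{\left(-6\right) 4}\right) = - 8 \left(-5 - \frac{4}{-24}\right) = - 8 \left(-5 - - \frac{1}{6}\right) = - 8 \left(-5 + \frac{1}{6}\right) = \left(-8\right) \left(- \frac{29}{6}\right) = \frac{116}{3}$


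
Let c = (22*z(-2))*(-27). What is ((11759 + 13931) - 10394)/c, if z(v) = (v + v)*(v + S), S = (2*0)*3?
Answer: -956/297 ≈ -3.2189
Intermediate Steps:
S = 0 (S = 0*3 = 0)
z(v) = 2*v**2 (z(v) = (v + v)*(v + 0) = (2*v)*v = 2*v**2)
c = -4752 (c = (22*(2*(-2)**2))*(-27) = (22*(2*4))*(-27) = (22*8)*(-27) = 176*(-27) = -4752)
((11759 + 13931) - 10394)/c = ((11759 + 13931) - 10394)/(-4752) = (25690 - 10394)*(-1/4752) = 15296*(-1/4752) = -956/297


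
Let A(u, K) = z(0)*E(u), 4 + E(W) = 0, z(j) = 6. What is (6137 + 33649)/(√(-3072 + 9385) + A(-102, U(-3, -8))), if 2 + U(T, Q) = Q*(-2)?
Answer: 954864/5737 + 39786*√6313/5737 ≈ 717.45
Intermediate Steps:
E(W) = -4 (E(W) = -4 + 0 = -4)
U(T, Q) = -2 - 2*Q (U(T, Q) = -2 + Q*(-2) = -2 - 2*Q)
A(u, K) = -24 (A(u, K) = 6*(-4) = -24)
(6137 + 33649)/(√(-3072 + 9385) + A(-102, U(-3, -8))) = (6137 + 33649)/(√(-3072 + 9385) - 24) = 39786/(√6313 - 24) = 39786/(-24 + √6313)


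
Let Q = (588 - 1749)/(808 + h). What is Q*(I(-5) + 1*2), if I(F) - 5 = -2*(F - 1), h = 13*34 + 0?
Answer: -22059/1250 ≈ -17.647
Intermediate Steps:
h = 442 (h = 442 + 0 = 442)
I(F) = 7 - 2*F (I(F) = 5 - 2*(F - 1) = 5 - 2*(-1 + F) = 5 + (2 - 2*F) = 7 - 2*F)
Q = -1161/1250 (Q = (588 - 1749)/(808 + 442) = -1161/1250 ≈ -0.92880)
Q*(I(-5) + 1*2) = -1161*((7 - 2*(-5)) + 1*2)/1250 = -1161*((7 + 10) + 2)/1250 = -1161*(17 + 2)/1250 = -1161/1250*19 = -22059/1250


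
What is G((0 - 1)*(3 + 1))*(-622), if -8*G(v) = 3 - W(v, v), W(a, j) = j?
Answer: 2177/4 ≈ 544.25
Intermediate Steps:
G(v) = -3/8 + v/8 (G(v) = -(3 - v)/8 = -3/8 + v/8)
G((0 - 1)*(3 + 1))*(-622) = (-3/8 + ((0 - 1)*(3 + 1))/8)*(-622) = (-3/8 + (-1*4)/8)*(-622) = (-3/8 + (1/8)*(-4))*(-622) = (-3/8 - 1/2)*(-622) = -7/8*(-622) = 2177/4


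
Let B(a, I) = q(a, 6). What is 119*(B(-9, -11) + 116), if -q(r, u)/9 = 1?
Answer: 12733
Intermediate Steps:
q(r, u) = -9 (q(r, u) = -9*1 = -9)
B(a, I) = -9
119*(B(-9, -11) + 116) = 119*(-9 + 116) = 119*107 = 12733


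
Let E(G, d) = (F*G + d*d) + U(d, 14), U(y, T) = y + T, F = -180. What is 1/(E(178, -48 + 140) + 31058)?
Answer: 1/7588 ≈ 0.00013179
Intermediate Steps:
U(y, T) = T + y
E(G, d) = 14 + d + d² - 180*G (E(G, d) = (-180*G + d*d) + (14 + d) = (-180*G + d²) + (14 + d) = (d² - 180*G) + (14 + d) = 14 + d + d² - 180*G)
1/(E(178, -48 + 140) + 31058) = 1/((14 + (-48 + 140) + (-48 + 140)² - 180*178) + 31058) = 1/((14 + 92 + 92² - 32040) + 31058) = 1/((14 + 92 + 8464 - 32040) + 31058) = 1/(-23470 + 31058) = 1/7588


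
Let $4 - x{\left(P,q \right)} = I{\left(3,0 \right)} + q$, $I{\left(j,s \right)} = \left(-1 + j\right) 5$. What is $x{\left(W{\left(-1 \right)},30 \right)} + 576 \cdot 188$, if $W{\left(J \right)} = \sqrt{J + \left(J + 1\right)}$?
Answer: $108252$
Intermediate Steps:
$W{\left(J \right)} = \sqrt{1 + 2 J}$ ($W{\left(J \right)} = \sqrt{J + \left(1 + J\right)} = \sqrt{1 + 2 J}$)
$I{\left(j,s \right)} = -5 + 5 j$
$x{\left(P,q \right)} = -6 - q$ ($x{\left(P,q \right)} = 4 - \left(\left(-5 + 5 \cdot 3\right) + q\right) = 4 - \left(\left(-5 + 15\right) + q\right) = 4 - \left(10 + q\right) = -6 - q$)
$x{\left(W{\left(-1 \right)},30 \right)} + 576 \cdot 188 = \left(-6 - 30\right) + 576 \cdot 188 = \left(-6 - 30\right) + 108288 = -36 + 108288 = 108252$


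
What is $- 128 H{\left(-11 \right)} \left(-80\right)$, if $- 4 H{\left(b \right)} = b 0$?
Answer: $0$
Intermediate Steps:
$H{\left(b \right)} = 0$ ($H{\left(b \right)} = - \frac{b 0}{4} = \left(- \frac{1}{4}\right) 0 = 0$)
$- 128 H{\left(-11 \right)} \left(-80\right) = \left(-128\right) 0 \left(-80\right) = 0 \left(-80\right) = 0$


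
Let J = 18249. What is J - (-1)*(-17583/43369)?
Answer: 791423298/43369 ≈ 18249.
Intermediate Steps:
J - (-1)*(-17583/43369) = 18249 - (-1)*(-17583/43369) = 18249 - (-1)*(-17583*1/43369) = 18249 - (-1)*(-17583)/43369 = 18249 - 1*17583/43369 = 18249 - 17583/43369 = 791423298/43369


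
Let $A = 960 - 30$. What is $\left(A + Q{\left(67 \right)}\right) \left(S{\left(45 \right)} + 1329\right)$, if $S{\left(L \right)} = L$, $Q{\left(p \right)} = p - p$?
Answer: $1277820$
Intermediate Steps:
$Q{\left(p \right)} = 0$
$A = 930$
$\left(A + Q{\left(67 \right)}\right) \left(S{\left(45 \right)} + 1329\right) = \left(930 + 0\right) \left(45 + 1329\right) = 930 \cdot 1374 = 1277820$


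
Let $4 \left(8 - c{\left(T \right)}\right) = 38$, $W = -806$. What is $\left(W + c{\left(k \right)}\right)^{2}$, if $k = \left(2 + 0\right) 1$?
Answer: $\frac{2608225}{4} \approx 6.5206 \cdot 10^{5}$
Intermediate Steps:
$k = 2$ ($k = 2 \cdot 1 = 2$)
$c{\left(T \right)} = - \frac{3}{2}$ ($c{\left(T \right)} = 8 - \frac{19}{2} = - \frac{3}{2}$)
$\left(W + c{\left(k \right)}\right)^{2} = \left(-806 - \frac{3}{2}\right)^{2} = \left(- \frac{1615}{2}\right)^{2} = \frac{2608225}{4}$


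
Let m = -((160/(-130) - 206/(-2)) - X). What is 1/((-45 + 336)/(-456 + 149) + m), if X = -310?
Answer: -3991/1647154 ≈ -0.0024230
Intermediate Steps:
m = -5353/13 (m = -((160/(-130) - 206/(-2)) - 1*(-310)) = -((160*(-1/130) - 206*(-½)) + 310) = -((-16/13 + 103) + 310) = -(1323/13 + 310) = -1*5353/13 = -5353/13 ≈ -411.77)
1/((-45 + 336)/(-456 + 149) + m) = 1/((-45 + 336)/(-456 + 149) - 5353/13) = 1/(291/(-307) - 5353/13) = 1/(291*(-1/307) - 5353/13) = 1/(-291/307 - 5353/13) = 1/(-1647154/3991) = -3991/1647154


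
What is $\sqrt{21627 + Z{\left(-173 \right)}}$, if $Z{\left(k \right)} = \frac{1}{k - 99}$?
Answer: $\frac{\sqrt{100003231}}{68} \approx 147.06$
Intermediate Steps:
$Z{\left(k \right)} = \frac{1}{-99 + k}$
$\sqrt{21627 + Z{\left(-173 \right)}} = \sqrt{21627 + \frac{1}{-99 - 173}} = \sqrt{21627 + \frac{1}{-272}} = \sqrt{21627 - \frac{1}{272}} = \sqrt{\frac{5882543}{272}} = \frac{\sqrt{100003231}}{68}$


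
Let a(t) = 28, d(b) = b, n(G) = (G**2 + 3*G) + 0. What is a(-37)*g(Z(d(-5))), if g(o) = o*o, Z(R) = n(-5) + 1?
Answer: 3388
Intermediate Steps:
n(G) = G**2 + 3*G
Z(R) = 11 (Z(R) = -5*(3 - 5) + 1 = -5*(-2) + 1 = 10 + 1 = 11)
g(o) = o**2
a(-37)*g(Z(d(-5))) = 28*11**2 = 28*121 = 3388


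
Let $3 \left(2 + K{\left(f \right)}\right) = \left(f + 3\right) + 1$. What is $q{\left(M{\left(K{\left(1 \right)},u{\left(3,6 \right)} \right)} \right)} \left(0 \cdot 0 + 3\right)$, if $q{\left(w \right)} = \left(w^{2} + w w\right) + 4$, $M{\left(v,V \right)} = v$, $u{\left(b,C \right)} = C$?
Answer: $\frac{38}{3} \approx 12.667$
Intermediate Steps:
$K{\left(f \right)} = - \frac{2}{3} + \frac{f}{3}$ ($K{\left(f \right)} = -2 + \frac{\left(f + 3\right) + 1}{3} = -2 + \frac{\left(3 + f\right) + 1}{3} = -2 + \frac{4 + f}{3} = -2 + \left(\frac{4}{3} + \frac{f}{3}\right) = - \frac{2}{3} + \frac{f}{3}$)
$q{\left(w \right)} = 4 + 2 w^{2}$ ($q{\left(w \right)} = \left(w^{2} + w^{2}\right) + 4 = 2 w^{2} + 4 = 4 + 2 w^{2}$)
$q{\left(M{\left(K{\left(1 \right)},u{\left(3,6 \right)} \right)} \right)} \left(0 \cdot 0 + 3\right) = \left(4 + 2 \left(- \frac{2}{3} + \frac{1}{3} \cdot 1\right)^{2}\right) \left(0 \cdot 0 + 3\right) = \left(4 + 2 \left(- \frac{2}{3} + \frac{1}{3}\right)^{2}\right) \left(0 + 3\right) = \left(4 + 2 \left(- \frac{1}{3}\right)^{2}\right) 3 = \left(4 + 2 \cdot \frac{1}{9}\right) 3 = \left(4 + \frac{2}{9}\right) 3 = \frac{38}{9} \cdot 3 = \frac{38}{3}$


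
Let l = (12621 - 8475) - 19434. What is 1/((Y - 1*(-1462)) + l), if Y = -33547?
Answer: -1/47373 ≈ -2.1109e-5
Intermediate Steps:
l = -15288 (l = 4146 - 19434 = -15288)
1/((Y - 1*(-1462)) + l) = 1/((-33547 - 1*(-1462)) - 15288) = 1/((-33547 + 1462) - 15288) = 1/(-32085 - 15288) = 1/(-47373) = -1/47373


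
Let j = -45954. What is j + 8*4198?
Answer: -12370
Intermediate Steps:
j + 8*4198 = -45954 + 8*4198 = -45954 + 33584 = -12370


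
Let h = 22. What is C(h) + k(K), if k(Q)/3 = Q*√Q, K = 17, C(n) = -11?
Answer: -11 + 51*√17 ≈ 199.28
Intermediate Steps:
k(Q) = 3*Q^(3/2) (k(Q) = 3*(Q*√Q) = 3*Q^(3/2))
C(h) + k(K) = -11 + 3*17^(3/2) = -11 + 3*(17*√17) = -11 + 51*√17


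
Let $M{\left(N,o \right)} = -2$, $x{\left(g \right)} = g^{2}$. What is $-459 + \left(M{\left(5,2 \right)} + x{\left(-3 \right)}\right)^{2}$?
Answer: $-410$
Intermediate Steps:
$-459 + \left(M{\left(5,2 \right)} + x{\left(-3 \right)}\right)^{2} = -459 + \left(-2 + \left(-3\right)^{2}\right)^{2} = -459 + \left(-2 + 9\right)^{2} = -459 + 7^{2} = -459 + 49 = -410$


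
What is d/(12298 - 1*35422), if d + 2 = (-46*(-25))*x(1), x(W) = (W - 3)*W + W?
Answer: 96/1927 ≈ 0.049818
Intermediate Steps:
x(W) = W + W*(-3 + W) (x(W) = (-3 + W)*W + W = W*(-3 + W) + W = W + W*(-3 + W))
d = -1152 (d = -2 + (-46*(-25))*(1*(-2 + 1)) = -2 + 1150*(1*(-1)) = -2 + 1150*(-1) = -2 - 1150 = -1152)
d/(12298 - 1*35422) = -1152/(12298 - 1*35422) = -1152/(12298 - 35422) = -1152/(-23124) = -1152*(-1/23124) = 96/1927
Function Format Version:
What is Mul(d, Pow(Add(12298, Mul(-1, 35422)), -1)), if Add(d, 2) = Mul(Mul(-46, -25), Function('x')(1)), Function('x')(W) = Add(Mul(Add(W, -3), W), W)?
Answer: Rational(96, 1927) ≈ 0.049818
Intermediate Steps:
Function('x')(W) = Add(W, Mul(W, Add(-3, W))) (Function('x')(W) = Add(Mul(Add(-3, W), W), W) = Add(Mul(W, Add(-3, W)), W) = Add(W, Mul(W, Add(-3, W))))
d = -1152 (d = Add(-2, Mul(Mul(-46, -25), Mul(1, Add(-2, 1)))) = Add(-2, Mul(1150, Mul(1, -1))) = Add(-2, Mul(1150, -1)) = Add(-2, -1150) = -1152)
Mul(d, Pow(Add(12298, Mul(-1, 35422)), -1)) = Mul(-1152, Pow(Add(12298, Mul(-1, 35422)), -1)) = Mul(-1152, Pow(Add(12298, -35422), -1)) = Mul(-1152, Pow(-23124, -1)) = Mul(-1152, Rational(-1, 23124)) = Rational(96, 1927)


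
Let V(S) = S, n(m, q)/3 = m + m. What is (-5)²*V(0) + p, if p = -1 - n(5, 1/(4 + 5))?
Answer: -31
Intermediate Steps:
n(m, q) = 6*m (n(m, q) = 3*(m + m) = 3*(2*m) = 6*m)
p = -31 (p = -1 - 6*5 = -1 - 1*30 = -1 - 30 = -31)
(-5)²*V(0) + p = (-5)²*0 - 31 = 25*0 - 31 = 0 - 31 = -31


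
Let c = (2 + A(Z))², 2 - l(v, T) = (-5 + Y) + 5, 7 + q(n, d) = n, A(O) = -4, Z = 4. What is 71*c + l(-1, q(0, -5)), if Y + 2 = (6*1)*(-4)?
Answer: 312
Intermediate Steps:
Y = -26 (Y = -2 + (6*1)*(-4) = -2 + 6*(-4) = -2 - 24 = -26)
q(n, d) = -7 + n
l(v, T) = 28 (l(v, T) = 2 - ((-5 - 26) + 5) = 2 - (-31 + 5) = 2 - 1*(-26) = 2 + 26 = 28)
c = 4 (c = (2 - 4)² = (-2)² = 4)
71*c + l(-1, q(0, -5)) = 71*4 + 28 = 284 + 28 = 312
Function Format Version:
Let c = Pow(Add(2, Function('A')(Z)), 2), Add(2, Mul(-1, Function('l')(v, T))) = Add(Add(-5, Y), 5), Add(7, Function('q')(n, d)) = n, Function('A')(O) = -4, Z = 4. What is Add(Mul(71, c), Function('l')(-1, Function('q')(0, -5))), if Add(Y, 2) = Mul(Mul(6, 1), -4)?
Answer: 312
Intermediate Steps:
Y = -26 (Y = Add(-2, Mul(Mul(6, 1), -4)) = Add(-2, Mul(6, -4)) = Add(-2, -24) = -26)
Function('q')(n, d) = Add(-7, n)
Function('l')(v, T) = 28 (Function('l')(v, T) = Add(2, Mul(-1, Add(Add(-5, -26), 5))) = Add(2, Mul(-1, Add(-31, 5))) = Add(2, Mul(-1, -26)) = Add(2, 26) = 28)
c = 4 (c = Pow(Add(2, -4), 2) = Pow(-2, 2) = 4)
Add(Mul(71, c), Function('l')(-1, Function('q')(0, -5))) = Add(Mul(71, 4), 28) = Add(284, 28) = 312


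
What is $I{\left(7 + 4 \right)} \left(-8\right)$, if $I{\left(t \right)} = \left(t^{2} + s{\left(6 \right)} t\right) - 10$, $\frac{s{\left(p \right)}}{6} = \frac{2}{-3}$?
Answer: $-536$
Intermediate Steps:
$s{\left(p \right)} = -4$ ($s{\left(p \right)} = 6 \frac{2}{-3} = 6 \cdot 2 \left(- \frac{1}{3}\right) = 6 \left(- \frac{2}{3}\right) = -4$)
$I{\left(t \right)} = -10 + t^{2} - 4 t$ ($I{\left(t \right)} = \left(t^{2} - 4 t\right) - 10 = -10 + t^{2} - 4 t$)
$I{\left(7 + 4 \right)} \left(-8\right) = \left(-10 + \left(7 + 4\right)^{2} - 4 \left(7 + 4\right)\right) \left(-8\right) = \left(-10 + 11^{2} - 44\right) \left(-8\right) = \left(-10 + 121 - 44\right) \left(-8\right) = 67 \left(-8\right) = -536$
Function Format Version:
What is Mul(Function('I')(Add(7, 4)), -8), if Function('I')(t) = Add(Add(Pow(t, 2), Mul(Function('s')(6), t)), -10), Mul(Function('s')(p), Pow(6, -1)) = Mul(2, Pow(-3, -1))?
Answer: -536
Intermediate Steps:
Function('s')(p) = -4 (Function('s')(p) = Mul(6, Mul(2, Pow(-3, -1))) = Mul(6, Mul(2, Rational(-1, 3))) = Mul(6, Rational(-2, 3)) = -4)
Function('I')(t) = Add(-10, Pow(t, 2), Mul(-4, t)) (Function('I')(t) = Add(Add(Pow(t, 2), Mul(-4, t)), -10) = Add(-10, Pow(t, 2), Mul(-4, t)))
Mul(Function('I')(Add(7, 4)), -8) = Mul(Add(-10, Pow(Add(7, 4), 2), Mul(-4, Add(7, 4))), -8) = Mul(Add(-10, Pow(11, 2), Mul(-4, 11)), -8) = Mul(Add(-10, 121, -44), -8) = Mul(67, -8) = -536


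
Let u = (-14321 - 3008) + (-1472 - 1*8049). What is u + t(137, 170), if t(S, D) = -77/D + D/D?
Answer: -4564407/170 ≈ -26849.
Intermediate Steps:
t(S, D) = 1 - 77/D (t(S, D) = -77/D + 1 = 1 - 77/D)
u = -26850 (u = -17329 + (-1472 - 8049) = -17329 - 9521 = -26850)
u + t(137, 170) = -26850 + (-77 + 170)/170 = -26850 + (1/170)*93 = -26850 + 93/170 = -4564407/170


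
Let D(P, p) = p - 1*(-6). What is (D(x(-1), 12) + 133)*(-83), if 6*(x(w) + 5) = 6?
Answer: -12533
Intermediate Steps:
x(w) = -4 (x(w) = -5 + (⅙)*6 = -5 + 1 = -4)
D(P, p) = 6 + p (D(P, p) = p + 6 = 6 + p)
(D(x(-1), 12) + 133)*(-83) = ((6 + 12) + 133)*(-83) = (18 + 133)*(-83) = 151*(-83) = -12533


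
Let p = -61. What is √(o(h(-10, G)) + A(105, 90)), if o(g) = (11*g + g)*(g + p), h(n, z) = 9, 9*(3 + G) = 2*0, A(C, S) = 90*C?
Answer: 3*√426 ≈ 61.919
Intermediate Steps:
G = -3 (G = -3 + (2*0)/9 = -3 + (⅑)*0 = -3 + 0 = -3)
o(g) = 12*g*(-61 + g) (o(g) = (11*g + g)*(g - 61) = (12*g)*(-61 + g) = 12*g*(-61 + g))
√(o(h(-10, G)) + A(105, 90)) = √(12*9*(-61 + 9) + 90*105) = √(12*9*(-52) + 9450) = √(-5616 + 9450) = √3834 = 3*√426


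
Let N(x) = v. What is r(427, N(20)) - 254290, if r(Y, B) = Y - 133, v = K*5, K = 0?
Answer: -253996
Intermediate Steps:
v = 0 (v = 0*5 = 0)
N(x) = 0
r(Y, B) = -133 + Y
r(427, N(20)) - 254290 = (-133 + 427) - 254290 = 294 - 254290 = -253996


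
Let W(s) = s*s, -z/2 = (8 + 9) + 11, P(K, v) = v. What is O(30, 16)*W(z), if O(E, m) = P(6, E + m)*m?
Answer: 2308096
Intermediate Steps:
z = -56 (z = -2*((8 + 9) + 11) = -2*(17 + 11) = -2*28 = -56)
W(s) = s²
O(E, m) = m*(E + m) (O(E, m) = (E + m)*m = m*(E + m))
O(30, 16)*W(z) = (16*(30 + 16))*(-56)² = (16*46)*3136 = 736*3136 = 2308096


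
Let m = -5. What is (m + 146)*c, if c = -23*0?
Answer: 0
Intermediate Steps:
c = 0
(m + 146)*c = (-5 + 146)*0 = 141*0 = 0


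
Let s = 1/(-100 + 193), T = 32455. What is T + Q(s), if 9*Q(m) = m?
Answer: 27164836/837 ≈ 32455.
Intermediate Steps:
s = 1/93 ≈ 0.010753
Q(m) = m/9
T + Q(s) = 32455 + (⅑)*(1/93) = 32455 + 1/837 = 27164836/837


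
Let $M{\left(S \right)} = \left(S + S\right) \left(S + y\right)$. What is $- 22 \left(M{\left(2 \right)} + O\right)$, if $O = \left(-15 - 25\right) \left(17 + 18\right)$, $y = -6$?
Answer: $31152$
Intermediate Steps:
$M{\left(S \right)} = 2 S \left(-6 + S\right)$ ($M{\left(S \right)} = \left(S + S\right) \left(S - 6\right) = 2 S \left(-6 + S\right)$)
$O = -1400$ ($O = \left(-40\right) 35 = -1400$)
$- 22 \left(M{\left(2 \right)} + O\right) = - 22 \left(2 \cdot 2 \left(-6 + 2\right) - 1400\right) = - 22 \left(2 \cdot 2 \left(-4\right) - 1400\right) = - 22 \left(-16 - 1400\right) = \left(-22\right) \left(-1416\right) = 31152$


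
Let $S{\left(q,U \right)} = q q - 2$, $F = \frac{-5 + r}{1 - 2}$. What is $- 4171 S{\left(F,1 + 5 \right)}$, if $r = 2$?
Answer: $-29197$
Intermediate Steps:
$F = 3$ ($F = \frac{-5 + 2}{1 - 2} = - \frac{3}{-1} = \left(-3\right) \left(-1\right) = 3$)
$S{\left(q,U \right)} = -2 + q^{2}$ ($S{\left(q,U \right)} = q^{2} - 2 = -2 + q^{2}$)
$- 4171 S{\left(F,1 + 5 \right)} = - 4171 \left(-2 + 3^{2}\right) = - 4171 \left(-2 + 9\right) = \left(-4171\right) 7 = -29197$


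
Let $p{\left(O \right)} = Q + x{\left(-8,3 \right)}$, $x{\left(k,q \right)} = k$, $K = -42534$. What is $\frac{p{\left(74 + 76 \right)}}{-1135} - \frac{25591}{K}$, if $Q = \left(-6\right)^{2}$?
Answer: $\frac{27854833}{48276090} \approx 0.57699$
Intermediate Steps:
$Q = 36$
$p{\left(O \right)} = 28$ ($p{\left(O \right)} = 36 - 8 = 28$)
$\frac{p{\left(74 + 76 \right)}}{-1135} - \frac{25591}{K} = \frac{28}{-1135} - \frac{25591}{-42534} = 28 \left(- \frac{1}{1135}\right) - - \frac{25591}{42534} = - \frac{28}{1135} + \frac{25591}{42534} = \frac{27854833}{48276090}$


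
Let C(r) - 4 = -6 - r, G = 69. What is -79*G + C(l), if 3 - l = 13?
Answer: -5443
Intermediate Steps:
l = -10 (l = 3 - 1*13 = 3 - 13 = -10)
C(r) = -2 - r (C(r) = 4 + (-6 - r) = -2 - r)
-79*G + C(l) = -79*69 + (-2 - 1*(-10)) = -5451 + (-2 + 10) = -5451 + 8 = -5443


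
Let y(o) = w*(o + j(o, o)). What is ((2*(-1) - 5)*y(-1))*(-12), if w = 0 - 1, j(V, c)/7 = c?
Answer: 672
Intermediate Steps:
j(V, c) = 7*c
w = -1
y(o) = -8*o (y(o) = -(o + 7*o) = -8*o)
((2*(-1) - 5)*y(-1))*(-12) = ((2*(-1) - 5)*(-8*(-1)))*(-12) = ((-2 - 5)*8)*(-12) = -7*8*(-12) = -56*(-12) = 672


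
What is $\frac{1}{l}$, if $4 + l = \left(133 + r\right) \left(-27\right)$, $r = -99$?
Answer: $- \frac{1}{922} \approx -0.0010846$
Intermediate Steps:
$l = -922$ ($l = -4 + \left(133 - 99\right) \left(-27\right) = -4 + 34 \left(-27\right) = -4 - 918 = -922$)
$\frac{1}{l} = \frac{1}{-922} = - \frac{1}{922}$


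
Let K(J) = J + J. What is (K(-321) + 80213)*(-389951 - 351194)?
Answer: -58973648795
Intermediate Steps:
K(J) = 2*J
(K(-321) + 80213)*(-389951 - 351194) = (2*(-321) + 80213)*(-389951 - 351194) = (-642 + 80213)*(-741145) = 79571*(-741145) = -58973648795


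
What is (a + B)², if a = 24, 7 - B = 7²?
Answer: 324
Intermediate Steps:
B = -42 (B = 7 - 1*7² = 7 - 1*49 = 7 - 49 = -42)
(a + B)² = (24 - 42)² = (-18)² = 324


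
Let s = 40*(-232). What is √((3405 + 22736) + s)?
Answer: √16861 ≈ 129.85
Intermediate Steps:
s = -9280
√((3405 + 22736) + s) = √((3405 + 22736) - 9280) = √(26141 - 9280) = √16861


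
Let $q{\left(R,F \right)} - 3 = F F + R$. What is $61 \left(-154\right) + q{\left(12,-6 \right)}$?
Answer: $-9343$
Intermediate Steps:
$q{\left(R,F \right)} = 3 + R + F^{2}$ ($q{\left(R,F \right)} = 3 + \left(F F + R\right) = 3 + \left(F^{2} + R\right) = 3 + \left(R + F^{2}\right) = 3 + R + F^{2}$)
$61 \left(-154\right) + q{\left(12,-6 \right)} = 61 \left(-154\right) + \left(3 + 12 + \left(-6\right)^{2}\right) = -9394 + \left(3 + 12 + 36\right) = -9394 + 51 = -9343$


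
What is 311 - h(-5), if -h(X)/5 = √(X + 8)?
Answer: 311 + 5*√3 ≈ 319.66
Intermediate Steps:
h(X) = -5*√(8 + X) (h(X) = -5*√(X + 8) = -5*√(8 + X))
311 - h(-5) = 311 - (-5)*√(8 - 5) = 311 - (-5)*√3 = 311 + 5*√3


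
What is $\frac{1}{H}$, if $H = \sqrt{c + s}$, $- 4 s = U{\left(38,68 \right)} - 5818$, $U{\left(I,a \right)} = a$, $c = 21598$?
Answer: $\frac{\sqrt{10238}}{15357} \approx 0.0065887$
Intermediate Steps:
$s = \frac{2875}{2}$ ($s = - \frac{68 - 5818}{4} = \left(- \frac{1}{4}\right) \left(-5750\right) = \frac{2875}{2} \approx 1437.5$)
$H = \frac{3 \sqrt{10238}}{2}$ ($H = \sqrt{21598 + \frac{2875}{2}} = \sqrt{\frac{46071}{2}} = \frac{3 \sqrt{10238}}{2} \approx 151.77$)
$\frac{1}{H} = \frac{1}{\frac{3}{2} \sqrt{10238}} = \frac{\sqrt{10238}}{15357}$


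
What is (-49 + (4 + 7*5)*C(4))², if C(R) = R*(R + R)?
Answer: 1437601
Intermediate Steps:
C(R) = 2*R² (C(R) = R*(2*R) = 2*R²)
(-49 + (4 + 7*5)*C(4))² = (-49 + (4 + 7*5)*(2*4²))² = (-49 + (4 + 35)*(2*16))² = (-49 + 39*32)² = (-49 + 1248)² = 1199² = 1437601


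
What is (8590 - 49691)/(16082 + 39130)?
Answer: -41101/55212 ≈ -0.74442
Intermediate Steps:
(8590 - 49691)/(16082 + 39130) = -41101/55212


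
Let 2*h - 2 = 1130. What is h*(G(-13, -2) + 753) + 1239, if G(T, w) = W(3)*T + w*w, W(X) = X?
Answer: 407627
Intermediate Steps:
h = 566 (h = 1 + (½)*1130 = 1 + 565 = 566)
G(T, w) = w² + 3*T (G(T, w) = 3*T + w*w = 3*T + w² = w² + 3*T)
h*(G(-13, -2) + 753) + 1239 = 566*(((-2)² + 3*(-13)) + 753) + 1239 = 566*((4 - 39) + 753) + 1239 = 566*(-35 + 753) + 1239 = 566*718 + 1239 = 406388 + 1239 = 407627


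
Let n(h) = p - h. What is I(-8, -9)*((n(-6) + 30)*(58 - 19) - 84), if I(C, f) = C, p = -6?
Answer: -8688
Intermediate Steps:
n(h) = -6 - h
I(-8, -9)*((n(-6) + 30)*(58 - 19) - 84) = -8*(((-6 - 1*(-6)) + 30)*(58 - 19) - 84) = -8*(((-6 + 6) + 30)*39 - 84) = -8*((0 + 30)*39 - 84) = -8*(30*39 - 84) = -8*(1170 - 84) = -8*1086 = -8688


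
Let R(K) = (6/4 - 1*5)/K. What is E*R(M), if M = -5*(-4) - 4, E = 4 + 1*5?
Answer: -63/32 ≈ -1.9688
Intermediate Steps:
E = 9 (E = 4 + 5 = 9)
M = 16 (M = 20 - 4 = 16)
R(K) = -7/(2*K) (R(K) = (6*(¼) - 5)/K = (3/2 - 5)/K = -7/(2*K))
E*R(M) = 9*(-7/2/16) = 9*(-7/2*1/16) = 9*(-7/32) = -63/32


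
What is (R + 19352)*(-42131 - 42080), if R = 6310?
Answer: -2161022682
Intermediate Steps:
(R + 19352)*(-42131 - 42080) = (6310 + 19352)*(-42131 - 42080) = 25662*(-84211) = -2161022682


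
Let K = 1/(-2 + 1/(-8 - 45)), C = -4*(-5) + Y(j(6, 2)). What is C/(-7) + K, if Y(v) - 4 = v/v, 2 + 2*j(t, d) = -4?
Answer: -3046/749 ≈ -4.0668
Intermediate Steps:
j(t, d) = -3 (j(t, d) = -1 + (1/2)*(-4) = -1 - 2 = -3)
Y(v) = 5 (Y(v) = 4 + v/v = 4 + 1 = 5)
C = 25 (C = -4*(-5) + 5 = 20 + 5 = 25)
K = -53/107 (K = 1/(-2 + 1/(-53)) = 1/(-2 - 1/53) = 1/(-107/53) = -53/107 ≈ -0.49533)
C/(-7) + K = 25/(-7) - 53/107 = -1/7*25 - 53/107 = -25/7 - 53/107 = -3046/749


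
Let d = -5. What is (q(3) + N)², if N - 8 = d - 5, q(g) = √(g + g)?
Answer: (-2 + √6)² ≈ 0.20204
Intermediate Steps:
q(g) = √2*√g (q(g) = √(2*g) = √2*√g)
N = -2 (N = 8 + (-5 - 5) = 8 - 10 = -2)
(q(3) + N)² = (√2*√3 - 2)² = (√6 - 2)² = (-2 + √6)²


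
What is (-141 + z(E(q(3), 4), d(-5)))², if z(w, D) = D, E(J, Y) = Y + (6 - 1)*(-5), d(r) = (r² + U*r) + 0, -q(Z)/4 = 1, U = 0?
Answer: 13456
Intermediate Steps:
q(Z) = -4 (q(Z) = -4*1 = -4)
d(r) = r² (d(r) = (r² + 0*r) + 0 = (r² + 0) + 0 = r² + 0 = r²)
E(J, Y) = -25 + Y (E(J, Y) = Y + 5*(-5) = Y - 25 = -25 + Y)
(-141 + z(E(q(3), 4), d(-5)))² = (-141 + (-5)²)² = (-141 + 25)² = (-116)² = 13456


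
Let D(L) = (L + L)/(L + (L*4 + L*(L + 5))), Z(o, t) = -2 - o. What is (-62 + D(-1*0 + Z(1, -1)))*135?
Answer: -58320/7 ≈ -8331.4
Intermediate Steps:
D(L) = 2*L/(5*L + L*(5 + L)) (D(L) = (2*L)/(L + (4*L + L*(5 + L))) = (2*L)/(5*L + L*(5 + L)) = 2*L/(5*L + L*(5 + L)))
(-62 + D(-1*0 + Z(1, -1)))*135 = (-62 + 2/(10 + (-1*0 + (-2 - 1*1))))*135 = (-62 + 2/(10 + (0 + (-2 - 1))))*135 = (-62 + 2/(10 + (0 - 3)))*135 = (-62 + 2/(10 - 3))*135 = (-62 + 2/7)*135 = -432/7*135 = -58320/7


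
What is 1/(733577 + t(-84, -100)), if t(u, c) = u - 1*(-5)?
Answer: 1/733498 ≈ 1.3633e-6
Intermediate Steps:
t(u, c) = 5 + u (t(u, c) = u + 5 = 5 + u)
1/(733577 + t(-84, -100)) = 1/(733577 + (5 - 84)) = 1/(733577 - 79) = 1/733498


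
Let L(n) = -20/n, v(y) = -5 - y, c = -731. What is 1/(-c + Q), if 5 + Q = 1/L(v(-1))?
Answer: 5/3631 ≈ 0.0013770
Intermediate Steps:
Q = -24/5 (Q = -5 + 1/(-20/(-5 - 1*(-1))) = -5 + 1/(-20/(-5 + 1)) = -5 + 1/(-20/(-4)) = -5 + 1/(-20*(-¼)) = -5 + 1/5 = -5 + ⅕ = -24/5 ≈ -4.8000)
1/(-c + Q) = 1/(-1*(-731) - 24/5) = 1/(731 - 24/5) = 1/(3631/5) = 5/3631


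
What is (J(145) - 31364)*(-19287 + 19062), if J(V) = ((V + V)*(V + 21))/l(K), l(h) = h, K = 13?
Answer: 80908200/13 ≈ 6.2237e+6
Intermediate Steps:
J(V) = 2*V*(21 + V)/13 (J(V) = ((V + V)*(V + 21))/13 = ((2*V)*(21 + V))*(1/13) = (2*V*(21 + V))*(1/13) = 2*V*(21 + V)/13)
(J(145) - 31364)*(-19287 + 19062) = ((2/13)*145*(21 + 145) - 31364)*(-19287 + 19062) = ((2/13)*145*166 - 31364)*(-225) = (48140/13 - 31364)*(-225) = -359592/13*(-225) = 80908200/13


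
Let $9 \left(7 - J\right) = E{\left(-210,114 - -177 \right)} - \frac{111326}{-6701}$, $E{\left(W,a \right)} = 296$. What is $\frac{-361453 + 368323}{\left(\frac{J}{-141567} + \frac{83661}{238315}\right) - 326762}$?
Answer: $- \frac{776568493687815675}{36936361188677792629} \approx -0.021024$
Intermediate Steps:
$J = - \frac{185851}{6701}$ ($J = 7 - \frac{296 - \frac{111326}{-6701}}{9} = 7 - \frac{296 - 111326 \left(- \frac{1}{6701}\right)}{9} = 7 - \frac{296 - - \frac{111326}{6701}}{9} = 7 - \frac{296 + \frac{111326}{6701}}{9} = 7 - \frac{232758}{6701} = - \frac{185851}{6701} \approx -27.735$)
$\frac{-361453 + 368323}{\left(\frac{J}{-141567} + \frac{83661}{238315}\right) - 326762} = \frac{-361453 + 368323}{\left(- \frac{185851}{6701 \left(-141567\right)} + \frac{83661}{238315}\right) - 326762} = \frac{6870}{\left(\left(- \frac{185851}{6701}\right) \left(- \frac{1}{141567}\right) + 83661 \cdot \frac{1}{238315}\right) - 326762} = \frac{6870}{\left(\frac{185851}{948640467} + \frac{83661}{238315}\right) - 326762} = \frac{6870}{\frac{79408501190752}{226075252893105} - 326762} = \frac{6870}{- \frac{73872722377355585258}{226075252893105}} = 6870 \left(- \frac{226075252893105}{73872722377355585258}\right) = - \frac{776568493687815675}{36936361188677792629}$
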